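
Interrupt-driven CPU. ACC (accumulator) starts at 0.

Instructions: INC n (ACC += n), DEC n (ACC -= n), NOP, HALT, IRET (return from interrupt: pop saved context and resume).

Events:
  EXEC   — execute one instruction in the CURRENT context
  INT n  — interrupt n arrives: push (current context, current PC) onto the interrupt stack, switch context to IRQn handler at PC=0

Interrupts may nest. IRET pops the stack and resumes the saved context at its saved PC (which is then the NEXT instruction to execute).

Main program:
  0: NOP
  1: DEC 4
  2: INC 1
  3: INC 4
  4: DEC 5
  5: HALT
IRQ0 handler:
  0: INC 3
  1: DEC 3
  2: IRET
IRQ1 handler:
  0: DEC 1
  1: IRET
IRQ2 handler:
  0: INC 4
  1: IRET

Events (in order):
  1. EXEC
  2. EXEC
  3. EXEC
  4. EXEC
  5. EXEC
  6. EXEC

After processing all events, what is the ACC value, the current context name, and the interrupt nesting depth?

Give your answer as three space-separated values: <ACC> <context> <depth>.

Answer: -4 MAIN 0

Derivation:
Event 1 (EXEC): [MAIN] PC=0: NOP
Event 2 (EXEC): [MAIN] PC=1: DEC 4 -> ACC=-4
Event 3 (EXEC): [MAIN] PC=2: INC 1 -> ACC=-3
Event 4 (EXEC): [MAIN] PC=3: INC 4 -> ACC=1
Event 5 (EXEC): [MAIN] PC=4: DEC 5 -> ACC=-4
Event 6 (EXEC): [MAIN] PC=5: HALT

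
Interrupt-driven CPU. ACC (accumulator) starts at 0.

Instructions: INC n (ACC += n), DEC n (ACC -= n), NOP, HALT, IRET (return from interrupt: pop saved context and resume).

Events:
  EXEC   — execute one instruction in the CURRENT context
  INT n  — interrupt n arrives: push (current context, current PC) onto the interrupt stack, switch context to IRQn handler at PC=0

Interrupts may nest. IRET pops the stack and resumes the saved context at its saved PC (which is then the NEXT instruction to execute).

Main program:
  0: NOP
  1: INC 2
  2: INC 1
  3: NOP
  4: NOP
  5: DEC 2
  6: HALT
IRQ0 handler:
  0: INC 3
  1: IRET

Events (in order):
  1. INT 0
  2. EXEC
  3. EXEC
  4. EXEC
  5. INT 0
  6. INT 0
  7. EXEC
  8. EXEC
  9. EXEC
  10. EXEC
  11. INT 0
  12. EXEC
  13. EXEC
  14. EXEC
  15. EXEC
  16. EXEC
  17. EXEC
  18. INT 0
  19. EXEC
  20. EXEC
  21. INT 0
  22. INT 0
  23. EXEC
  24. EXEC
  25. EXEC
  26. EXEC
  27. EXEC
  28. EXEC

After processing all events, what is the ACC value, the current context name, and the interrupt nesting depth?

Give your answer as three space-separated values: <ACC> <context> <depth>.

Answer: 22 MAIN 0

Derivation:
Event 1 (INT 0): INT 0 arrives: push (MAIN, PC=0), enter IRQ0 at PC=0 (depth now 1)
Event 2 (EXEC): [IRQ0] PC=0: INC 3 -> ACC=3
Event 3 (EXEC): [IRQ0] PC=1: IRET -> resume MAIN at PC=0 (depth now 0)
Event 4 (EXEC): [MAIN] PC=0: NOP
Event 5 (INT 0): INT 0 arrives: push (MAIN, PC=1), enter IRQ0 at PC=0 (depth now 1)
Event 6 (INT 0): INT 0 arrives: push (IRQ0, PC=0), enter IRQ0 at PC=0 (depth now 2)
Event 7 (EXEC): [IRQ0] PC=0: INC 3 -> ACC=6
Event 8 (EXEC): [IRQ0] PC=1: IRET -> resume IRQ0 at PC=0 (depth now 1)
Event 9 (EXEC): [IRQ0] PC=0: INC 3 -> ACC=9
Event 10 (EXEC): [IRQ0] PC=1: IRET -> resume MAIN at PC=1 (depth now 0)
Event 11 (INT 0): INT 0 arrives: push (MAIN, PC=1), enter IRQ0 at PC=0 (depth now 1)
Event 12 (EXEC): [IRQ0] PC=0: INC 3 -> ACC=12
Event 13 (EXEC): [IRQ0] PC=1: IRET -> resume MAIN at PC=1 (depth now 0)
Event 14 (EXEC): [MAIN] PC=1: INC 2 -> ACC=14
Event 15 (EXEC): [MAIN] PC=2: INC 1 -> ACC=15
Event 16 (EXEC): [MAIN] PC=3: NOP
Event 17 (EXEC): [MAIN] PC=4: NOP
Event 18 (INT 0): INT 0 arrives: push (MAIN, PC=5), enter IRQ0 at PC=0 (depth now 1)
Event 19 (EXEC): [IRQ0] PC=0: INC 3 -> ACC=18
Event 20 (EXEC): [IRQ0] PC=1: IRET -> resume MAIN at PC=5 (depth now 0)
Event 21 (INT 0): INT 0 arrives: push (MAIN, PC=5), enter IRQ0 at PC=0 (depth now 1)
Event 22 (INT 0): INT 0 arrives: push (IRQ0, PC=0), enter IRQ0 at PC=0 (depth now 2)
Event 23 (EXEC): [IRQ0] PC=0: INC 3 -> ACC=21
Event 24 (EXEC): [IRQ0] PC=1: IRET -> resume IRQ0 at PC=0 (depth now 1)
Event 25 (EXEC): [IRQ0] PC=0: INC 3 -> ACC=24
Event 26 (EXEC): [IRQ0] PC=1: IRET -> resume MAIN at PC=5 (depth now 0)
Event 27 (EXEC): [MAIN] PC=5: DEC 2 -> ACC=22
Event 28 (EXEC): [MAIN] PC=6: HALT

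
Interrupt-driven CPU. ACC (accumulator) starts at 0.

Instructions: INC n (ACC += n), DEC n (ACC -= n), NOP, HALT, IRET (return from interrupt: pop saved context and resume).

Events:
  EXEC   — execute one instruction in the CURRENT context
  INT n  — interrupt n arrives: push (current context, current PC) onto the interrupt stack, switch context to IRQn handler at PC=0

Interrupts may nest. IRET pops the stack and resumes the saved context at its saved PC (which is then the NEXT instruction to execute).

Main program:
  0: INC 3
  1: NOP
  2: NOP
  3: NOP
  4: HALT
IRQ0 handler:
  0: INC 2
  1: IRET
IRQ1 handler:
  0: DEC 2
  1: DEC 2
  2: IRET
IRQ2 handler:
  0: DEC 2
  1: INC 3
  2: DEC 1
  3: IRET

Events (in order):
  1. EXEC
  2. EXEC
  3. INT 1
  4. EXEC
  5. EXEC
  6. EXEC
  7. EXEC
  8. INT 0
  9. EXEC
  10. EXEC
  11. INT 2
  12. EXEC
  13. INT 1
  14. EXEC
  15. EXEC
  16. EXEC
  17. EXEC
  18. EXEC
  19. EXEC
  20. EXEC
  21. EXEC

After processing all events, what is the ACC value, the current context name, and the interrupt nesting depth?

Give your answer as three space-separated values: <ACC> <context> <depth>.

Answer: -3 MAIN 0

Derivation:
Event 1 (EXEC): [MAIN] PC=0: INC 3 -> ACC=3
Event 2 (EXEC): [MAIN] PC=1: NOP
Event 3 (INT 1): INT 1 arrives: push (MAIN, PC=2), enter IRQ1 at PC=0 (depth now 1)
Event 4 (EXEC): [IRQ1] PC=0: DEC 2 -> ACC=1
Event 5 (EXEC): [IRQ1] PC=1: DEC 2 -> ACC=-1
Event 6 (EXEC): [IRQ1] PC=2: IRET -> resume MAIN at PC=2 (depth now 0)
Event 7 (EXEC): [MAIN] PC=2: NOP
Event 8 (INT 0): INT 0 arrives: push (MAIN, PC=3), enter IRQ0 at PC=0 (depth now 1)
Event 9 (EXEC): [IRQ0] PC=0: INC 2 -> ACC=1
Event 10 (EXEC): [IRQ0] PC=1: IRET -> resume MAIN at PC=3 (depth now 0)
Event 11 (INT 2): INT 2 arrives: push (MAIN, PC=3), enter IRQ2 at PC=0 (depth now 1)
Event 12 (EXEC): [IRQ2] PC=0: DEC 2 -> ACC=-1
Event 13 (INT 1): INT 1 arrives: push (IRQ2, PC=1), enter IRQ1 at PC=0 (depth now 2)
Event 14 (EXEC): [IRQ1] PC=0: DEC 2 -> ACC=-3
Event 15 (EXEC): [IRQ1] PC=1: DEC 2 -> ACC=-5
Event 16 (EXEC): [IRQ1] PC=2: IRET -> resume IRQ2 at PC=1 (depth now 1)
Event 17 (EXEC): [IRQ2] PC=1: INC 3 -> ACC=-2
Event 18 (EXEC): [IRQ2] PC=2: DEC 1 -> ACC=-3
Event 19 (EXEC): [IRQ2] PC=3: IRET -> resume MAIN at PC=3 (depth now 0)
Event 20 (EXEC): [MAIN] PC=3: NOP
Event 21 (EXEC): [MAIN] PC=4: HALT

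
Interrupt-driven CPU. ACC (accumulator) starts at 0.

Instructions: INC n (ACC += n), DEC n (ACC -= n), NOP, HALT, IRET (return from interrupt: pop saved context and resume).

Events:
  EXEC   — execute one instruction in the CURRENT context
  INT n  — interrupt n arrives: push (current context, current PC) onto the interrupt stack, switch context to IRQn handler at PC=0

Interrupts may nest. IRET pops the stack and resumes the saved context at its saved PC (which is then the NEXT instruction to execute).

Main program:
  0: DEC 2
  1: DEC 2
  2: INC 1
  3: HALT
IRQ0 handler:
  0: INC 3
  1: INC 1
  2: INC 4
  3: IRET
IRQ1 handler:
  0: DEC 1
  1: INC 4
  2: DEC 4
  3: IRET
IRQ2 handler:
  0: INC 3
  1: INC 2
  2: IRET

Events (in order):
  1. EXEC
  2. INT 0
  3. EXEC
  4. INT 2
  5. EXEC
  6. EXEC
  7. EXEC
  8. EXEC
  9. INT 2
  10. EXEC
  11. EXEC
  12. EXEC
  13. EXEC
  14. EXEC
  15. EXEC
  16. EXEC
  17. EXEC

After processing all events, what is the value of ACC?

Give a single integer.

Event 1 (EXEC): [MAIN] PC=0: DEC 2 -> ACC=-2
Event 2 (INT 0): INT 0 arrives: push (MAIN, PC=1), enter IRQ0 at PC=0 (depth now 1)
Event 3 (EXEC): [IRQ0] PC=0: INC 3 -> ACC=1
Event 4 (INT 2): INT 2 arrives: push (IRQ0, PC=1), enter IRQ2 at PC=0 (depth now 2)
Event 5 (EXEC): [IRQ2] PC=0: INC 3 -> ACC=4
Event 6 (EXEC): [IRQ2] PC=1: INC 2 -> ACC=6
Event 7 (EXEC): [IRQ2] PC=2: IRET -> resume IRQ0 at PC=1 (depth now 1)
Event 8 (EXEC): [IRQ0] PC=1: INC 1 -> ACC=7
Event 9 (INT 2): INT 2 arrives: push (IRQ0, PC=2), enter IRQ2 at PC=0 (depth now 2)
Event 10 (EXEC): [IRQ2] PC=0: INC 3 -> ACC=10
Event 11 (EXEC): [IRQ2] PC=1: INC 2 -> ACC=12
Event 12 (EXEC): [IRQ2] PC=2: IRET -> resume IRQ0 at PC=2 (depth now 1)
Event 13 (EXEC): [IRQ0] PC=2: INC 4 -> ACC=16
Event 14 (EXEC): [IRQ0] PC=3: IRET -> resume MAIN at PC=1 (depth now 0)
Event 15 (EXEC): [MAIN] PC=1: DEC 2 -> ACC=14
Event 16 (EXEC): [MAIN] PC=2: INC 1 -> ACC=15
Event 17 (EXEC): [MAIN] PC=3: HALT

Answer: 15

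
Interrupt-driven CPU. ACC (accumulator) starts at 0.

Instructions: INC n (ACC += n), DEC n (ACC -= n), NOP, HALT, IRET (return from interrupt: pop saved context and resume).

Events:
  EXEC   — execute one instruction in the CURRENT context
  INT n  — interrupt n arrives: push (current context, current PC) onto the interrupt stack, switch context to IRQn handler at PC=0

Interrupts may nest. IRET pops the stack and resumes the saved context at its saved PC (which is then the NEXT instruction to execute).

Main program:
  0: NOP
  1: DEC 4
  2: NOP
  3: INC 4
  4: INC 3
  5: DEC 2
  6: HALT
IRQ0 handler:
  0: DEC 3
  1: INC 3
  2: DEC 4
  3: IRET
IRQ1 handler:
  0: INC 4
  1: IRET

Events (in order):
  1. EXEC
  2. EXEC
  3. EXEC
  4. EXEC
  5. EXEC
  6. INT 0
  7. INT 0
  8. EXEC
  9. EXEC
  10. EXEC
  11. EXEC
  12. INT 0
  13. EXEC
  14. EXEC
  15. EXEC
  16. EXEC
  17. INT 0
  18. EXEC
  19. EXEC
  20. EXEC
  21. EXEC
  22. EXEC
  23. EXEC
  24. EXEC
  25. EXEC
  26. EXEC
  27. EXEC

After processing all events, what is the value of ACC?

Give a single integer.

Event 1 (EXEC): [MAIN] PC=0: NOP
Event 2 (EXEC): [MAIN] PC=1: DEC 4 -> ACC=-4
Event 3 (EXEC): [MAIN] PC=2: NOP
Event 4 (EXEC): [MAIN] PC=3: INC 4 -> ACC=0
Event 5 (EXEC): [MAIN] PC=4: INC 3 -> ACC=3
Event 6 (INT 0): INT 0 arrives: push (MAIN, PC=5), enter IRQ0 at PC=0 (depth now 1)
Event 7 (INT 0): INT 0 arrives: push (IRQ0, PC=0), enter IRQ0 at PC=0 (depth now 2)
Event 8 (EXEC): [IRQ0] PC=0: DEC 3 -> ACC=0
Event 9 (EXEC): [IRQ0] PC=1: INC 3 -> ACC=3
Event 10 (EXEC): [IRQ0] PC=2: DEC 4 -> ACC=-1
Event 11 (EXEC): [IRQ0] PC=3: IRET -> resume IRQ0 at PC=0 (depth now 1)
Event 12 (INT 0): INT 0 arrives: push (IRQ0, PC=0), enter IRQ0 at PC=0 (depth now 2)
Event 13 (EXEC): [IRQ0] PC=0: DEC 3 -> ACC=-4
Event 14 (EXEC): [IRQ0] PC=1: INC 3 -> ACC=-1
Event 15 (EXEC): [IRQ0] PC=2: DEC 4 -> ACC=-5
Event 16 (EXEC): [IRQ0] PC=3: IRET -> resume IRQ0 at PC=0 (depth now 1)
Event 17 (INT 0): INT 0 arrives: push (IRQ0, PC=0), enter IRQ0 at PC=0 (depth now 2)
Event 18 (EXEC): [IRQ0] PC=0: DEC 3 -> ACC=-8
Event 19 (EXEC): [IRQ0] PC=1: INC 3 -> ACC=-5
Event 20 (EXEC): [IRQ0] PC=2: DEC 4 -> ACC=-9
Event 21 (EXEC): [IRQ0] PC=3: IRET -> resume IRQ0 at PC=0 (depth now 1)
Event 22 (EXEC): [IRQ0] PC=0: DEC 3 -> ACC=-12
Event 23 (EXEC): [IRQ0] PC=1: INC 3 -> ACC=-9
Event 24 (EXEC): [IRQ0] PC=2: DEC 4 -> ACC=-13
Event 25 (EXEC): [IRQ0] PC=3: IRET -> resume MAIN at PC=5 (depth now 0)
Event 26 (EXEC): [MAIN] PC=5: DEC 2 -> ACC=-15
Event 27 (EXEC): [MAIN] PC=6: HALT

Answer: -15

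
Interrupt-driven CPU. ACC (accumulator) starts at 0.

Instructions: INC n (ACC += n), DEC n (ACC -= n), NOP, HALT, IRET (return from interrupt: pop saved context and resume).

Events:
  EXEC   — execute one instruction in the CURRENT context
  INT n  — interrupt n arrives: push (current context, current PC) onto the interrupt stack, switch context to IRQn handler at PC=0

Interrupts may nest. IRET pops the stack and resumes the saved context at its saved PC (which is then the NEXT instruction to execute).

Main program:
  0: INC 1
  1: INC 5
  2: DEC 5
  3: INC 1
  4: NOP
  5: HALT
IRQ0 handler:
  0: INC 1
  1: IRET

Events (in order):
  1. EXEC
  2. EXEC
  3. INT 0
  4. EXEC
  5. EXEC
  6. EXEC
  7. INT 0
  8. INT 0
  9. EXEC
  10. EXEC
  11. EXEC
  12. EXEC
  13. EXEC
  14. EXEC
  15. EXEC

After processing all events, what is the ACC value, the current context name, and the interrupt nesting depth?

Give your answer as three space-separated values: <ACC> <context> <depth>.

Answer: 5 MAIN 0

Derivation:
Event 1 (EXEC): [MAIN] PC=0: INC 1 -> ACC=1
Event 2 (EXEC): [MAIN] PC=1: INC 5 -> ACC=6
Event 3 (INT 0): INT 0 arrives: push (MAIN, PC=2), enter IRQ0 at PC=0 (depth now 1)
Event 4 (EXEC): [IRQ0] PC=0: INC 1 -> ACC=7
Event 5 (EXEC): [IRQ0] PC=1: IRET -> resume MAIN at PC=2 (depth now 0)
Event 6 (EXEC): [MAIN] PC=2: DEC 5 -> ACC=2
Event 7 (INT 0): INT 0 arrives: push (MAIN, PC=3), enter IRQ0 at PC=0 (depth now 1)
Event 8 (INT 0): INT 0 arrives: push (IRQ0, PC=0), enter IRQ0 at PC=0 (depth now 2)
Event 9 (EXEC): [IRQ0] PC=0: INC 1 -> ACC=3
Event 10 (EXEC): [IRQ0] PC=1: IRET -> resume IRQ0 at PC=0 (depth now 1)
Event 11 (EXEC): [IRQ0] PC=0: INC 1 -> ACC=4
Event 12 (EXEC): [IRQ0] PC=1: IRET -> resume MAIN at PC=3 (depth now 0)
Event 13 (EXEC): [MAIN] PC=3: INC 1 -> ACC=5
Event 14 (EXEC): [MAIN] PC=4: NOP
Event 15 (EXEC): [MAIN] PC=5: HALT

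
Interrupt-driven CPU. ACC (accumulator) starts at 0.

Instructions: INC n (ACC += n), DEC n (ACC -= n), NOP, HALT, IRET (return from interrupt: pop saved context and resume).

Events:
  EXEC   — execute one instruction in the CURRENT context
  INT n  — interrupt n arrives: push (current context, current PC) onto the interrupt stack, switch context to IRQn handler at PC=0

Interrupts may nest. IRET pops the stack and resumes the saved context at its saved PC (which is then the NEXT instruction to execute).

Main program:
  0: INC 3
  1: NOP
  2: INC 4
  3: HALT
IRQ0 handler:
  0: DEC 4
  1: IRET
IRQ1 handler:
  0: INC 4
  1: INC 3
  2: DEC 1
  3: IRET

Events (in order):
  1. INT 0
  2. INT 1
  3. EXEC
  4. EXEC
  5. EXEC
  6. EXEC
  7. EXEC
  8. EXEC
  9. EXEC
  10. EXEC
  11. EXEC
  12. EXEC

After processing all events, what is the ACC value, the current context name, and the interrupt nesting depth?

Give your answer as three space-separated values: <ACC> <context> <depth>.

Event 1 (INT 0): INT 0 arrives: push (MAIN, PC=0), enter IRQ0 at PC=0 (depth now 1)
Event 2 (INT 1): INT 1 arrives: push (IRQ0, PC=0), enter IRQ1 at PC=0 (depth now 2)
Event 3 (EXEC): [IRQ1] PC=0: INC 4 -> ACC=4
Event 4 (EXEC): [IRQ1] PC=1: INC 3 -> ACC=7
Event 5 (EXEC): [IRQ1] PC=2: DEC 1 -> ACC=6
Event 6 (EXEC): [IRQ1] PC=3: IRET -> resume IRQ0 at PC=0 (depth now 1)
Event 7 (EXEC): [IRQ0] PC=0: DEC 4 -> ACC=2
Event 8 (EXEC): [IRQ0] PC=1: IRET -> resume MAIN at PC=0 (depth now 0)
Event 9 (EXEC): [MAIN] PC=0: INC 3 -> ACC=5
Event 10 (EXEC): [MAIN] PC=1: NOP
Event 11 (EXEC): [MAIN] PC=2: INC 4 -> ACC=9
Event 12 (EXEC): [MAIN] PC=3: HALT

Answer: 9 MAIN 0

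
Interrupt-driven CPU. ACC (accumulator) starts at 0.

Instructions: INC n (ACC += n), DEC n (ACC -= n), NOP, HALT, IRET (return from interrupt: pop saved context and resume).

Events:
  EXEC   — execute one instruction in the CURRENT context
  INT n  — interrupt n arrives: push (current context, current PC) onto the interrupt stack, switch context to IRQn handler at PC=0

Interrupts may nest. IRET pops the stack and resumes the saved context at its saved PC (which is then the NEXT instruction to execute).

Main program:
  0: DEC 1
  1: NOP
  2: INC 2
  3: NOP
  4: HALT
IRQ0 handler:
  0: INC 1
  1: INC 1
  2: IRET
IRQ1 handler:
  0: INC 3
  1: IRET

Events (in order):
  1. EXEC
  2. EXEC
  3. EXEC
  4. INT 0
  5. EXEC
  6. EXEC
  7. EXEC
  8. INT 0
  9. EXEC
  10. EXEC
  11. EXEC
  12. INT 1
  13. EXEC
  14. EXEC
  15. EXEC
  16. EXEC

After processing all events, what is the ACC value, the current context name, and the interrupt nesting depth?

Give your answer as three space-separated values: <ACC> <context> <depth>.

Answer: 8 MAIN 0

Derivation:
Event 1 (EXEC): [MAIN] PC=0: DEC 1 -> ACC=-1
Event 2 (EXEC): [MAIN] PC=1: NOP
Event 3 (EXEC): [MAIN] PC=2: INC 2 -> ACC=1
Event 4 (INT 0): INT 0 arrives: push (MAIN, PC=3), enter IRQ0 at PC=0 (depth now 1)
Event 5 (EXEC): [IRQ0] PC=0: INC 1 -> ACC=2
Event 6 (EXEC): [IRQ0] PC=1: INC 1 -> ACC=3
Event 7 (EXEC): [IRQ0] PC=2: IRET -> resume MAIN at PC=3 (depth now 0)
Event 8 (INT 0): INT 0 arrives: push (MAIN, PC=3), enter IRQ0 at PC=0 (depth now 1)
Event 9 (EXEC): [IRQ0] PC=0: INC 1 -> ACC=4
Event 10 (EXEC): [IRQ0] PC=1: INC 1 -> ACC=5
Event 11 (EXEC): [IRQ0] PC=2: IRET -> resume MAIN at PC=3 (depth now 0)
Event 12 (INT 1): INT 1 arrives: push (MAIN, PC=3), enter IRQ1 at PC=0 (depth now 1)
Event 13 (EXEC): [IRQ1] PC=0: INC 3 -> ACC=8
Event 14 (EXEC): [IRQ1] PC=1: IRET -> resume MAIN at PC=3 (depth now 0)
Event 15 (EXEC): [MAIN] PC=3: NOP
Event 16 (EXEC): [MAIN] PC=4: HALT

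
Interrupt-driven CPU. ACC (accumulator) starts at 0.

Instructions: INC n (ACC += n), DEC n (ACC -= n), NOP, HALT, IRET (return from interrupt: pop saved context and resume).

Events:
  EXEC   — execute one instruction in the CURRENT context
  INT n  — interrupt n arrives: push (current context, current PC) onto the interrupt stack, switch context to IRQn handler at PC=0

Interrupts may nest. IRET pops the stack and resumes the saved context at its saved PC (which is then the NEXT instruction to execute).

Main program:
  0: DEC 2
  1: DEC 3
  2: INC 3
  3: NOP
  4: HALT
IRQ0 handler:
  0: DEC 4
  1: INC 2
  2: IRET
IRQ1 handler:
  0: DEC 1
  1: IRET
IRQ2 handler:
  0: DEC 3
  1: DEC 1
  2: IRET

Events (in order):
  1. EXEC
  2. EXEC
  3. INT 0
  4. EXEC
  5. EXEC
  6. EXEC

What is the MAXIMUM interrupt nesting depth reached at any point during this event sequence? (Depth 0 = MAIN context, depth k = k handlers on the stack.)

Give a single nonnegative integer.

Event 1 (EXEC): [MAIN] PC=0: DEC 2 -> ACC=-2 [depth=0]
Event 2 (EXEC): [MAIN] PC=1: DEC 3 -> ACC=-5 [depth=0]
Event 3 (INT 0): INT 0 arrives: push (MAIN, PC=2), enter IRQ0 at PC=0 (depth now 1) [depth=1]
Event 4 (EXEC): [IRQ0] PC=0: DEC 4 -> ACC=-9 [depth=1]
Event 5 (EXEC): [IRQ0] PC=1: INC 2 -> ACC=-7 [depth=1]
Event 6 (EXEC): [IRQ0] PC=2: IRET -> resume MAIN at PC=2 (depth now 0) [depth=0]
Max depth observed: 1

Answer: 1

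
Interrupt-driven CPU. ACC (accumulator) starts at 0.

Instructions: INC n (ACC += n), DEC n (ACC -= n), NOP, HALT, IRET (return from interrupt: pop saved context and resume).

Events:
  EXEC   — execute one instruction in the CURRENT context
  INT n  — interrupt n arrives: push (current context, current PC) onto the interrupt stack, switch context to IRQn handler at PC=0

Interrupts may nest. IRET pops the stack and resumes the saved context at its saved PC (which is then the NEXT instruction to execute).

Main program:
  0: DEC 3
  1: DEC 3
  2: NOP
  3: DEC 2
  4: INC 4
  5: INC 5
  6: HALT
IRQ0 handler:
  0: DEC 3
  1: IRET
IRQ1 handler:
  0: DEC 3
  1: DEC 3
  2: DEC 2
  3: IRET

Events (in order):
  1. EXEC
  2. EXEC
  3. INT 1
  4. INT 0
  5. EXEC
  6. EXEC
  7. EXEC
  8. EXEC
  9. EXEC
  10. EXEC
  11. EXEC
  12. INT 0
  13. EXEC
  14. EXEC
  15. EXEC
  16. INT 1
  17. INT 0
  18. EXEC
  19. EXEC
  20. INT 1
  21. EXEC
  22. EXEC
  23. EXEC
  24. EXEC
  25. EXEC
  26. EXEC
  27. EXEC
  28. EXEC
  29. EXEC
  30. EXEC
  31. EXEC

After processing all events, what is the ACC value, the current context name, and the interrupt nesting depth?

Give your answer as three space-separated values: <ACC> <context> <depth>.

Answer: -32 MAIN 0

Derivation:
Event 1 (EXEC): [MAIN] PC=0: DEC 3 -> ACC=-3
Event 2 (EXEC): [MAIN] PC=1: DEC 3 -> ACC=-6
Event 3 (INT 1): INT 1 arrives: push (MAIN, PC=2), enter IRQ1 at PC=0 (depth now 1)
Event 4 (INT 0): INT 0 arrives: push (IRQ1, PC=0), enter IRQ0 at PC=0 (depth now 2)
Event 5 (EXEC): [IRQ0] PC=0: DEC 3 -> ACC=-9
Event 6 (EXEC): [IRQ0] PC=1: IRET -> resume IRQ1 at PC=0 (depth now 1)
Event 7 (EXEC): [IRQ1] PC=0: DEC 3 -> ACC=-12
Event 8 (EXEC): [IRQ1] PC=1: DEC 3 -> ACC=-15
Event 9 (EXEC): [IRQ1] PC=2: DEC 2 -> ACC=-17
Event 10 (EXEC): [IRQ1] PC=3: IRET -> resume MAIN at PC=2 (depth now 0)
Event 11 (EXEC): [MAIN] PC=2: NOP
Event 12 (INT 0): INT 0 arrives: push (MAIN, PC=3), enter IRQ0 at PC=0 (depth now 1)
Event 13 (EXEC): [IRQ0] PC=0: DEC 3 -> ACC=-20
Event 14 (EXEC): [IRQ0] PC=1: IRET -> resume MAIN at PC=3 (depth now 0)
Event 15 (EXEC): [MAIN] PC=3: DEC 2 -> ACC=-22
Event 16 (INT 1): INT 1 arrives: push (MAIN, PC=4), enter IRQ1 at PC=0 (depth now 1)
Event 17 (INT 0): INT 0 arrives: push (IRQ1, PC=0), enter IRQ0 at PC=0 (depth now 2)
Event 18 (EXEC): [IRQ0] PC=0: DEC 3 -> ACC=-25
Event 19 (EXEC): [IRQ0] PC=1: IRET -> resume IRQ1 at PC=0 (depth now 1)
Event 20 (INT 1): INT 1 arrives: push (IRQ1, PC=0), enter IRQ1 at PC=0 (depth now 2)
Event 21 (EXEC): [IRQ1] PC=0: DEC 3 -> ACC=-28
Event 22 (EXEC): [IRQ1] PC=1: DEC 3 -> ACC=-31
Event 23 (EXEC): [IRQ1] PC=2: DEC 2 -> ACC=-33
Event 24 (EXEC): [IRQ1] PC=3: IRET -> resume IRQ1 at PC=0 (depth now 1)
Event 25 (EXEC): [IRQ1] PC=0: DEC 3 -> ACC=-36
Event 26 (EXEC): [IRQ1] PC=1: DEC 3 -> ACC=-39
Event 27 (EXEC): [IRQ1] PC=2: DEC 2 -> ACC=-41
Event 28 (EXEC): [IRQ1] PC=3: IRET -> resume MAIN at PC=4 (depth now 0)
Event 29 (EXEC): [MAIN] PC=4: INC 4 -> ACC=-37
Event 30 (EXEC): [MAIN] PC=5: INC 5 -> ACC=-32
Event 31 (EXEC): [MAIN] PC=6: HALT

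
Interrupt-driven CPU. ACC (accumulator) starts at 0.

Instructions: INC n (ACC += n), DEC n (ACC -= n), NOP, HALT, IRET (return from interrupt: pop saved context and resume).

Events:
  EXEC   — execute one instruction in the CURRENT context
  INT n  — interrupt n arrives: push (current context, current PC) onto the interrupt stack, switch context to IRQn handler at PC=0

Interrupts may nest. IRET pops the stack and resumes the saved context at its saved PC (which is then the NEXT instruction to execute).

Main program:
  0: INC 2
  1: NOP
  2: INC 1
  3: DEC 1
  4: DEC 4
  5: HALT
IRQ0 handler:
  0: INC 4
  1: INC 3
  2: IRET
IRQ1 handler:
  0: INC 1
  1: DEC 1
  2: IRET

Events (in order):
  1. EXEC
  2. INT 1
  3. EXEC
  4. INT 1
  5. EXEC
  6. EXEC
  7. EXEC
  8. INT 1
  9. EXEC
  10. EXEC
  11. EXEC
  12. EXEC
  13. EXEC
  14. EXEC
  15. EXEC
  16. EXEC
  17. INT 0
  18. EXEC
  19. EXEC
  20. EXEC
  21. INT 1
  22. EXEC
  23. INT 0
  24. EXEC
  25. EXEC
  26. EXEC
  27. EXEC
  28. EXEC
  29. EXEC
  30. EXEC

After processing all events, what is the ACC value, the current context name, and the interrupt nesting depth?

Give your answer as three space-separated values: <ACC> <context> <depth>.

Answer: 12 MAIN 0

Derivation:
Event 1 (EXEC): [MAIN] PC=0: INC 2 -> ACC=2
Event 2 (INT 1): INT 1 arrives: push (MAIN, PC=1), enter IRQ1 at PC=0 (depth now 1)
Event 3 (EXEC): [IRQ1] PC=0: INC 1 -> ACC=3
Event 4 (INT 1): INT 1 arrives: push (IRQ1, PC=1), enter IRQ1 at PC=0 (depth now 2)
Event 5 (EXEC): [IRQ1] PC=0: INC 1 -> ACC=4
Event 6 (EXEC): [IRQ1] PC=1: DEC 1 -> ACC=3
Event 7 (EXEC): [IRQ1] PC=2: IRET -> resume IRQ1 at PC=1 (depth now 1)
Event 8 (INT 1): INT 1 arrives: push (IRQ1, PC=1), enter IRQ1 at PC=0 (depth now 2)
Event 9 (EXEC): [IRQ1] PC=0: INC 1 -> ACC=4
Event 10 (EXEC): [IRQ1] PC=1: DEC 1 -> ACC=3
Event 11 (EXEC): [IRQ1] PC=2: IRET -> resume IRQ1 at PC=1 (depth now 1)
Event 12 (EXEC): [IRQ1] PC=1: DEC 1 -> ACC=2
Event 13 (EXEC): [IRQ1] PC=2: IRET -> resume MAIN at PC=1 (depth now 0)
Event 14 (EXEC): [MAIN] PC=1: NOP
Event 15 (EXEC): [MAIN] PC=2: INC 1 -> ACC=3
Event 16 (EXEC): [MAIN] PC=3: DEC 1 -> ACC=2
Event 17 (INT 0): INT 0 arrives: push (MAIN, PC=4), enter IRQ0 at PC=0 (depth now 1)
Event 18 (EXEC): [IRQ0] PC=0: INC 4 -> ACC=6
Event 19 (EXEC): [IRQ0] PC=1: INC 3 -> ACC=9
Event 20 (EXEC): [IRQ0] PC=2: IRET -> resume MAIN at PC=4 (depth now 0)
Event 21 (INT 1): INT 1 arrives: push (MAIN, PC=4), enter IRQ1 at PC=0 (depth now 1)
Event 22 (EXEC): [IRQ1] PC=0: INC 1 -> ACC=10
Event 23 (INT 0): INT 0 arrives: push (IRQ1, PC=1), enter IRQ0 at PC=0 (depth now 2)
Event 24 (EXEC): [IRQ0] PC=0: INC 4 -> ACC=14
Event 25 (EXEC): [IRQ0] PC=1: INC 3 -> ACC=17
Event 26 (EXEC): [IRQ0] PC=2: IRET -> resume IRQ1 at PC=1 (depth now 1)
Event 27 (EXEC): [IRQ1] PC=1: DEC 1 -> ACC=16
Event 28 (EXEC): [IRQ1] PC=2: IRET -> resume MAIN at PC=4 (depth now 0)
Event 29 (EXEC): [MAIN] PC=4: DEC 4 -> ACC=12
Event 30 (EXEC): [MAIN] PC=5: HALT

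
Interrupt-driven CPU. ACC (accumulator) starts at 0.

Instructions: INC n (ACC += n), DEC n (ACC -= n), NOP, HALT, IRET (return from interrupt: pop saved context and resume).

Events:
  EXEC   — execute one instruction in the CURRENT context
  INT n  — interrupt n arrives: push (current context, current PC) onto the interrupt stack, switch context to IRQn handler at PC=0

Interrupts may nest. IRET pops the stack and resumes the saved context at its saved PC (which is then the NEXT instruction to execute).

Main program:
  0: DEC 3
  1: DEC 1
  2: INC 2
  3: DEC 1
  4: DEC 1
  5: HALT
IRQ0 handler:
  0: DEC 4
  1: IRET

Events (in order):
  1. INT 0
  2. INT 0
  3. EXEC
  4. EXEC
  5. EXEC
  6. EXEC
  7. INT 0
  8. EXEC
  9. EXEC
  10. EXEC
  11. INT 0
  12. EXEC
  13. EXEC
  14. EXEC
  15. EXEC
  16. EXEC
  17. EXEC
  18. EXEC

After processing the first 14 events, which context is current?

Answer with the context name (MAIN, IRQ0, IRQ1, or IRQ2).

Event 1 (INT 0): INT 0 arrives: push (MAIN, PC=0), enter IRQ0 at PC=0 (depth now 1)
Event 2 (INT 0): INT 0 arrives: push (IRQ0, PC=0), enter IRQ0 at PC=0 (depth now 2)
Event 3 (EXEC): [IRQ0] PC=0: DEC 4 -> ACC=-4
Event 4 (EXEC): [IRQ0] PC=1: IRET -> resume IRQ0 at PC=0 (depth now 1)
Event 5 (EXEC): [IRQ0] PC=0: DEC 4 -> ACC=-8
Event 6 (EXEC): [IRQ0] PC=1: IRET -> resume MAIN at PC=0 (depth now 0)
Event 7 (INT 0): INT 0 arrives: push (MAIN, PC=0), enter IRQ0 at PC=0 (depth now 1)
Event 8 (EXEC): [IRQ0] PC=0: DEC 4 -> ACC=-12
Event 9 (EXEC): [IRQ0] PC=1: IRET -> resume MAIN at PC=0 (depth now 0)
Event 10 (EXEC): [MAIN] PC=0: DEC 3 -> ACC=-15
Event 11 (INT 0): INT 0 arrives: push (MAIN, PC=1), enter IRQ0 at PC=0 (depth now 1)
Event 12 (EXEC): [IRQ0] PC=0: DEC 4 -> ACC=-19
Event 13 (EXEC): [IRQ0] PC=1: IRET -> resume MAIN at PC=1 (depth now 0)
Event 14 (EXEC): [MAIN] PC=1: DEC 1 -> ACC=-20

Answer: MAIN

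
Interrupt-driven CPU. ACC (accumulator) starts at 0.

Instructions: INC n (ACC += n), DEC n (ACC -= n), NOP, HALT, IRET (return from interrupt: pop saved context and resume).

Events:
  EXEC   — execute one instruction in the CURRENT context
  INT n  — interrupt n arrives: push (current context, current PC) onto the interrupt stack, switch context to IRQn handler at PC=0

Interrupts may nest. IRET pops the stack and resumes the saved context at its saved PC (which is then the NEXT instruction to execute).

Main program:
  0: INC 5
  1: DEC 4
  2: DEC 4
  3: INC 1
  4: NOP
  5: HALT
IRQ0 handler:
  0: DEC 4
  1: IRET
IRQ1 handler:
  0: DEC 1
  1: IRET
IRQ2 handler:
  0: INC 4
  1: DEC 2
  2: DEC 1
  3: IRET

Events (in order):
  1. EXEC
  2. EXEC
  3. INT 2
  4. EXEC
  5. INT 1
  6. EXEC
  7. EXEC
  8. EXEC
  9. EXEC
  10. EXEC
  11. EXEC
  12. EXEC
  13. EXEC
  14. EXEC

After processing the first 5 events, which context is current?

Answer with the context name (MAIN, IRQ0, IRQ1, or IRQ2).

Answer: IRQ1

Derivation:
Event 1 (EXEC): [MAIN] PC=0: INC 5 -> ACC=5
Event 2 (EXEC): [MAIN] PC=1: DEC 4 -> ACC=1
Event 3 (INT 2): INT 2 arrives: push (MAIN, PC=2), enter IRQ2 at PC=0 (depth now 1)
Event 4 (EXEC): [IRQ2] PC=0: INC 4 -> ACC=5
Event 5 (INT 1): INT 1 arrives: push (IRQ2, PC=1), enter IRQ1 at PC=0 (depth now 2)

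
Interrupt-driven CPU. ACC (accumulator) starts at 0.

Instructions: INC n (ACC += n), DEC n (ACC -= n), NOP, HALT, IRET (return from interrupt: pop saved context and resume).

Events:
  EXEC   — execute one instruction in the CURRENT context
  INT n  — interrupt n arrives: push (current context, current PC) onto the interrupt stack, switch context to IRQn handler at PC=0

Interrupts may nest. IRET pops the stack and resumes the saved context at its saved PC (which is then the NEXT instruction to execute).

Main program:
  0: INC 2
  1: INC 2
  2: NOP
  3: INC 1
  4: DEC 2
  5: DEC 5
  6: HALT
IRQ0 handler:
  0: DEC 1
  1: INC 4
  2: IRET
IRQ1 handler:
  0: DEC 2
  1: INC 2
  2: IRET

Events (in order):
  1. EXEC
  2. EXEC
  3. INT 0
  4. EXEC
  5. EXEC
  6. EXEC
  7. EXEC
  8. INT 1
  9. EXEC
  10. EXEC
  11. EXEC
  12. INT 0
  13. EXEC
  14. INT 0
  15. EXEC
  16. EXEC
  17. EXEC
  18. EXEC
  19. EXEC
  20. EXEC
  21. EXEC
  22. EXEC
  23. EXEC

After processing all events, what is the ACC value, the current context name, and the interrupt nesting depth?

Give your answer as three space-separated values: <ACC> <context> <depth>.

Event 1 (EXEC): [MAIN] PC=0: INC 2 -> ACC=2
Event 2 (EXEC): [MAIN] PC=1: INC 2 -> ACC=4
Event 3 (INT 0): INT 0 arrives: push (MAIN, PC=2), enter IRQ0 at PC=0 (depth now 1)
Event 4 (EXEC): [IRQ0] PC=0: DEC 1 -> ACC=3
Event 5 (EXEC): [IRQ0] PC=1: INC 4 -> ACC=7
Event 6 (EXEC): [IRQ0] PC=2: IRET -> resume MAIN at PC=2 (depth now 0)
Event 7 (EXEC): [MAIN] PC=2: NOP
Event 8 (INT 1): INT 1 arrives: push (MAIN, PC=3), enter IRQ1 at PC=0 (depth now 1)
Event 9 (EXEC): [IRQ1] PC=0: DEC 2 -> ACC=5
Event 10 (EXEC): [IRQ1] PC=1: INC 2 -> ACC=7
Event 11 (EXEC): [IRQ1] PC=2: IRET -> resume MAIN at PC=3 (depth now 0)
Event 12 (INT 0): INT 0 arrives: push (MAIN, PC=3), enter IRQ0 at PC=0 (depth now 1)
Event 13 (EXEC): [IRQ0] PC=0: DEC 1 -> ACC=6
Event 14 (INT 0): INT 0 arrives: push (IRQ0, PC=1), enter IRQ0 at PC=0 (depth now 2)
Event 15 (EXEC): [IRQ0] PC=0: DEC 1 -> ACC=5
Event 16 (EXEC): [IRQ0] PC=1: INC 4 -> ACC=9
Event 17 (EXEC): [IRQ0] PC=2: IRET -> resume IRQ0 at PC=1 (depth now 1)
Event 18 (EXEC): [IRQ0] PC=1: INC 4 -> ACC=13
Event 19 (EXEC): [IRQ0] PC=2: IRET -> resume MAIN at PC=3 (depth now 0)
Event 20 (EXEC): [MAIN] PC=3: INC 1 -> ACC=14
Event 21 (EXEC): [MAIN] PC=4: DEC 2 -> ACC=12
Event 22 (EXEC): [MAIN] PC=5: DEC 5 -> ACC=7
Event 23 (EXEC): [MAIN] PC=6: HALT

Answer: 7 MAIN 0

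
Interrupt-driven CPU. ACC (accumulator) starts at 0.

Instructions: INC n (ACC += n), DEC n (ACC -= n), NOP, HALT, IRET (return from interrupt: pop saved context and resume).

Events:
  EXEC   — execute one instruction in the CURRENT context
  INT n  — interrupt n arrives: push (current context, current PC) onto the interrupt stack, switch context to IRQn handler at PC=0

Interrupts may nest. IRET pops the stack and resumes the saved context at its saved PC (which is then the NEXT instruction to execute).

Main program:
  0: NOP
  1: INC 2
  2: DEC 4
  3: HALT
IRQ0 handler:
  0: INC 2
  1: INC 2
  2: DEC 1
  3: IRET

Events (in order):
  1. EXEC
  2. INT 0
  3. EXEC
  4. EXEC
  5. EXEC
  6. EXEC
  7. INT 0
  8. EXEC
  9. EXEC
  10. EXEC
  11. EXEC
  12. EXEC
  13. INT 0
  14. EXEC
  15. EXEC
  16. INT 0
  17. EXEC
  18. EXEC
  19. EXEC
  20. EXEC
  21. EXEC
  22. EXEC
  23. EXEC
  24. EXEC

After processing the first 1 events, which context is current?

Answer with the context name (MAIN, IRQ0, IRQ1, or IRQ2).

Event 1 (EXEC): [MAIN] PC=0: NOP

Answer: MAIN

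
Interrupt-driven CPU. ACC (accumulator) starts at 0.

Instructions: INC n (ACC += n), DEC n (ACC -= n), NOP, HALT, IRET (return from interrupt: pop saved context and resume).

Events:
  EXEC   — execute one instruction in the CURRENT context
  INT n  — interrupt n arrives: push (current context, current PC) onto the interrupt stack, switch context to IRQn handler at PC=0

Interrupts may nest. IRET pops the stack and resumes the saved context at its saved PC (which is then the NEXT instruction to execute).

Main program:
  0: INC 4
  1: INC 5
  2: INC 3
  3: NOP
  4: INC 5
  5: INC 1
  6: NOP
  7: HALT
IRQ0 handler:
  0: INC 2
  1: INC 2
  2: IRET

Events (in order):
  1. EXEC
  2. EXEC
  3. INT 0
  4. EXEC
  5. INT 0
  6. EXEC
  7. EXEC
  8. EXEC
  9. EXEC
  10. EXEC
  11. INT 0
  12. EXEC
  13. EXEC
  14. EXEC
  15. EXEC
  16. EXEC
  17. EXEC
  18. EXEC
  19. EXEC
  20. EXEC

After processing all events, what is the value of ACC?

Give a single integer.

Event 1 (EXEC): [MAIN] PC=0: INC 4 -> ACC=4
Event 2 (EXEC): [MAIN] PC=1: INC 5 -> ACC=9
Event 3 (INT 0): INT 0 arrives: push (MAIN, PC=2), enter IRQ0 at PC=0 (depth now 1)
Event 4 (EXEC): [IRQ0] PC=0: INC 2 -> ACC=11
Event 5 (INT 0): INT 0 arrives: push (IRQ0, PC=1), enter IRQ0 at PC=0 (depth now 2)
Event 6 (EXEC): [IRQ0] PC=0: INC 2 -> ACC=13
Event 7 (EXEC): [IRQ0] PC=1: INC 2 -> ACC=15
Event 8 (EXEC): [IRQ0] PC=2: IRET -> resume IRQ0 at PC=1 (depth now 1)
Event 9 (EXEC): [IRQ0] PC=1: INC 2 -> ACC=17
Event 10 (EXEC): [IRQ0] PC=2: IRET -> resume MAIN at PC=2 (depth now 0)
Event 11 (INT 0): INT 0 arrives: push (MAIN, PC=2), enter IRQ0 at PC=0 (depth now 1)
Event 12 (EXEC): [IRQ0] PC=0: INC 2 -> ACC=19
Event 13 (EXEC): [IRQ0] PC=1: INC 2 -> ACC=21
Event 14 (EXEC): [IRQ0] PC=2: IRET -> resume MAIN at PC=2 (depth now 0)
Event 15 (EXEC): [MAIN] PC=2: INC 3 -> ACC=24
Event 16 (EXEC): [MAIN] PC=3: NOP
Event 17 (EXEC): [MAIN] PC=4: INC 5 -> ACC=29
Event 18 (EXEC): [MAIN] PC=5: INC 1 -> ACC=30
Event 19 (EXEC): [MAIN] PC=6: NOP
Event 20 (EXEC): [MAIN] PC=7: HALT

Answer: 30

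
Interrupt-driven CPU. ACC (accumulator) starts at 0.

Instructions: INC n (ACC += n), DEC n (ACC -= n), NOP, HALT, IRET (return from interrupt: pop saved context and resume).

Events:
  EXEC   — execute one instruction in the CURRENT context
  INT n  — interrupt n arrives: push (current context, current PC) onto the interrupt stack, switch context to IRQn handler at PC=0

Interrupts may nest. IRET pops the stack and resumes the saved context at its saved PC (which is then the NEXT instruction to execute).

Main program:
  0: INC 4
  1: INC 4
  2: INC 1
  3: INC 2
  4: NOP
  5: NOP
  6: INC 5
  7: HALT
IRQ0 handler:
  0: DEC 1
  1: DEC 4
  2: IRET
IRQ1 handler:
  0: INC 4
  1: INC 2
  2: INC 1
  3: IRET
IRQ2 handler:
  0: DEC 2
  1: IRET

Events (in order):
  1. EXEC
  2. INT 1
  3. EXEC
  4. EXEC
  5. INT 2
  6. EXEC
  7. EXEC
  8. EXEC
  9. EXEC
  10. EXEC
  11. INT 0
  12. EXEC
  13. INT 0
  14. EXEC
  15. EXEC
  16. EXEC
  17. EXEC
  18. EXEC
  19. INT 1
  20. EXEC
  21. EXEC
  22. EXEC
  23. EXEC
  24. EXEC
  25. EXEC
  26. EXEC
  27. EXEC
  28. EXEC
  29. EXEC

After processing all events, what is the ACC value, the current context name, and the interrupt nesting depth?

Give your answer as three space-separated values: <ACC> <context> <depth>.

Answer: 18 MAIN 0

Derivation:
Event 1 (EXEC): [MAIN] PC=0: INC 4 -> ACC=4
Event 2 (INT 1): INT 1 arrives: push (MAIN, PC=1), enter IRQ1 at PC=0 (depth now 1)
Event 3 (EXEC): [IRQ1] PC=0: INC 4 -> ACC=8
Event 4 (EXEC): [IRQ1] PC=1: INC 2 -> ACC=10
Event 5 (INT 2): INT 2 arrives: push (IRQ1, PC=2), enter IRQ2 at PC=0 (depth now 2)
Event 6 (EXEC): [IRQ2] PC=0: DEC 2 -> ACC=8
Event 7 (EXEC): [IRQ2] PC=1: IRET -> resume IRQ1 at PC=2 (depth now 1)
Event 8 (EXEC): [IRQ1] PC=2: INC 1 -> ACC=9
Event 9 (EXEC): [IRQ1] PC=3: IRET -> resume MAIN at PC=1 (depth now 0)
Event 10 (EXEC): [MAIN] PC=1: INC 4 -> ACC=13
Event 11 (INT 0): INT 0 arrives: push (MAIN, PC=2), enter IRQ0 at PC=0 (depth now 1)
Event 12 (EXEC): [IRQ0] PC=0: DEC 1 -> ACC=12
Event 13 (INT 0): INT 0 arrives: push (IRQ0, PC=1), enter IRQ0 at PC=0 (depth now 2)
Event 14 (EXEC): [IRQ0] PC=0: DEC 1 -> ACC=11
Event 15 (EXEC): [IRQ0] PC=1: DEC 4 -> ACC=7
Event 16 (EXEC): [IRQ0] PC=2: IRET -> resume IRQ0 at PC=1 (depth now 1)
Event 17 (EXEC): [IRQ0] PC=1: DEC 4 -> ACC=3
Event 18 (EXEC): [IRQ0] PC=2: IRET -> resume MAIN at PC=2 (depth now 0)
Event 19 (INT 1): INT 1 arrives: push (MAIN, PC=2), enter IRQ1 at PC=0 (depth now 1)
Event 20 (EXEC): [IRQ1] PC=0: INC 4 -> ACC=7
Event 21 (EXEC): [IRQ1] PC=1: INC 2 -> ACC=9
Event 22 (EXEC): [IRQ1] PC=2: INC 1 -> ACC=10
Event 23 (EXEC): [IRQ1] PC=3: IRET -> resume MAIN at PC=2 (depth now 0)
Event 24 (EXEC): [MAIN] PC=2: INC 1 -> ACC=11
Event 25 (EXEC): [MAIN] PC=3: INC 2 -> ACC=13
Event 26 (EXEC): [MAIN] PC=4: NOP
Event 27 (EXEC): [MAIN] PC=5: NOP
Event 28 (EXEC): [MAIN] PC=6: INC 5 -> ACC=18
Event 29 (EXEC): [MAIN] PC=7: HALT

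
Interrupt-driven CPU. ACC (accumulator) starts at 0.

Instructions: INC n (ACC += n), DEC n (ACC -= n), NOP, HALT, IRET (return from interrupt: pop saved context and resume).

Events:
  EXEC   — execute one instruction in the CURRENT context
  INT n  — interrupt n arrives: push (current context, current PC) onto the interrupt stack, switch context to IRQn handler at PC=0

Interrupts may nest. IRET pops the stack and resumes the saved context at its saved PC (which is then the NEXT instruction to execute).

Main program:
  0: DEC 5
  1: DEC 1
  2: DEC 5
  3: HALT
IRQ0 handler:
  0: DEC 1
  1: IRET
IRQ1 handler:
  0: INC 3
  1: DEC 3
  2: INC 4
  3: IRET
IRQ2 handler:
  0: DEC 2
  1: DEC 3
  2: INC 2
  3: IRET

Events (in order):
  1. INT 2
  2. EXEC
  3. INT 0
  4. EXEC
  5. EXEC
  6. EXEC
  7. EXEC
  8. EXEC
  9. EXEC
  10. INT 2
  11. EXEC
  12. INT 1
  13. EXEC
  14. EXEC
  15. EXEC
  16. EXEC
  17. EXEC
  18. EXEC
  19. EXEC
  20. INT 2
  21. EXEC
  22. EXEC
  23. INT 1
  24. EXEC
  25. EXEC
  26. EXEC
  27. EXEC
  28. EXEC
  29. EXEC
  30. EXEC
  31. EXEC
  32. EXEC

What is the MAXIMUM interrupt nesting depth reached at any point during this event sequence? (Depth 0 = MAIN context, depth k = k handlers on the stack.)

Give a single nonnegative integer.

Answer: 2

Derivation:
Event 1 (INT 2): INT 2 arrives: push (MAIN, PC=0), enter IRQ2 at PC=0 (depth now 1) [depth=1]
Event 2 (EXEC): [IRQ2] PC=0: DEC 2 -> ACC=-2 [depth=1]
Event 3 (INT 0): INT 0 arrives: push (IRQ2, PC=1), enter IRQ0 at PC=0 (depth now 2) [depth=2]
Event 4 (EXEC): [IRQ0] PC=0: DEC 1 -> ACC=-3 [depth=2]
Event 5 (EXEC): [IRQ0] PC=1: IRET -> resume IRQ2 at PC=1 (depth now 1) [depth=1]
Event 6 (EXEC): [IRQ2] PC=1: DEC 3 -> ACC=-6 [depth=1]
Event 7 (EXEC): [IRQ2] PC=2: INC 2 -> ACC=-4 [depth=1]
Event 8 (EXEC): [IRQ2] PC=3: IRET -> resume MAIN at PC=0 (depth now 0) [depth=0]
Event 9 (EXEC): [MAIN] PC=0: DEC 5 -> ACC=-9 [depth=0]
Event 10 (INT 2): INT 2 arrives: push (MAIN, PC=1), enter IRQ2 at PC=0 (depth now 1) [depth=1]
Event 11 (EXEC): [IRQ2] PC=0: DEC 2 -> ACC=-11 [depth=1]
Event 12 (INT 1): INT 1 arrives: push (IRQ2, PC=1), enter IRQ1 at PC=0 (depth now 2) [depth=2]
Event 13 (EXEC): [IRQ1] PC=0: INC 3 -> ACC=-8 [depth=2]
Event 14 (EXEC): [IRQ1] PC=1: DEC 3 -> ACC=-11 [depth=2]
Event 15 (EXEC): [IRQ1] PC=2: INC 4 -> ACC=-7 [depth=2]
Event 16 (EXEC): [IRQ1] PC=3: IRET -> resume IRQ2 at PC=1 (depth now 1) [depth=1]
Event 17 (EXEC): [IRQ2] PC=1: DEC 3 -> ACC=-10 [depth=1]
Event 18 (EXEC): [IRQ2] PC=2: INC 2 -> ACC=-8 [depth=1]
Event 19 (EXEC): [IRQ2] PC=3: IRET -> resume MAIN at PC=1 (depth now 0) [depth=0]
Event 20 (INT 2): INT 2 arrives: push (MAIN, PC=1), enter IRQ2 at PC=0 (depth now 1) [depth=1]
Event 21 (EXEC): [IRQ2] PC=0: DEC 2 -> ACC=-10 [depth=1]
Event 22 (EXEC): [IRQ2] PC=1: DEC 3 -> ACC=-13 [depth=1]
Event 23 (INT 1): INT 1 arrives: push (IRQ2, PC=2), enter IRQ1 at PC=0 (depth now 2) [depth=2]
Event 24 (EXEC): [IRQ1] PC=0: INC 3 -> ACC=-10 [depth=2]
Event 25 (EXEC): [IRQ1] PC=1: DEC 3 -> ACC=-13 [depth=2]
Event 26 (EXEC): [IRQ1] PC=2: INC 4 -> ACC=-9 [depth=2]
Event 27 (EXEC): [IRQ1] PC=3: IRET -> resume IRQ2 at PC=2 (depth now 1) [depth=1]
Event 28 (EXEC): [IRQ2] PC=2: INC 2 -> ACC=-7 [depth=1]
Event 29 (EXEC): [IRQ2] PC=3: IRET -> resume MAIN at PC=1 (depth now 0) [depth=0]
Event 30 (EXEC): [MAIN] PC=1: DEC 1 -> ACC=-8 [depth=0]
Event 31 (EXEC): [MAIN] PC=2: DEC 5 -> ACC=-13 [depth=0]
Event 32 (EXEC): [MAIN] PC=3: HALT [depth=0]
Max depth observed: 2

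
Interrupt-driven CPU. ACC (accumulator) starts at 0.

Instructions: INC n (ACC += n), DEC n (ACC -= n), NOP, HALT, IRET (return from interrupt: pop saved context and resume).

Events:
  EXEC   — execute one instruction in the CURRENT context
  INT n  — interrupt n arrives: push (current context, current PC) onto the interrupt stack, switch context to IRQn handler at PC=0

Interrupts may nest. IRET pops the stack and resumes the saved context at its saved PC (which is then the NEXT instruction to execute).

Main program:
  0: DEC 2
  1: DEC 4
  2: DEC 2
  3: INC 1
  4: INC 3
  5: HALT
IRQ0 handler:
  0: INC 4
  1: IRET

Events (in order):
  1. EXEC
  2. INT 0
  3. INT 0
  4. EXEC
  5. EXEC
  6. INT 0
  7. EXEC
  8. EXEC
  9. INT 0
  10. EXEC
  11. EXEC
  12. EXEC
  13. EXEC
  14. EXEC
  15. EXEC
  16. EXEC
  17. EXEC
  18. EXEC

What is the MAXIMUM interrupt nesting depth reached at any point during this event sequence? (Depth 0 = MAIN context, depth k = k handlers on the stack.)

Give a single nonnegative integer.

Event 1 (EXEC): [MAIN] PC=0: DEC 2 -> ACC=-2 [depth=0]
Event 2 (INT 0): INT 0 arrives: push (MAIN, PC=1), enter IRQ0 at PC=0 (depth now 1) [depth=1]
Event 3 (INT 0): INT 0 arrives: push (IRQ0, PC=0), enter IRQ0 at PC=0 (depth now 2) [depth=2]
Event 4 (EXEC): [IRQ0] PC=0: INC 4 -> ACC=2 [depth=2]
Event 5 (EXEC): [IRQ0] PC=1: IRET -> resume IRQ0 at PC=0 (depth now 1) [depth=1]
Event 6 (INT 0): INT 0 arrives: push (IRQ0, PC=0), enter IRQ0 at PC=0 (depth now 2) [depth=2]
Event 7 (EXEC): [IRQ0] PC=0: INC 4 -> ACC=6 [depth=2]
Event 8 (EXEC): [IRQ0] PC=1: IRET -> resume IRQ0 at PC=0 (depth now 1) [depth=1]
Event 9 (INT 0): INT 0 arrives: push (IRQ0, PC=0), enter IRQ0 at PC=0 (depth now 2) [depth=2]
Event 10 (EXEC): [IRQ0] PC=0: INC 4 -> ACC=10 [depth=2]
Event 11 (EXEC): [IRQ0] PC=1: IRET -> resume IRQ0 at PC=0 (depth now 1) [depth=1]
Event 12 (EXEC): [IRQ0] PC=0: INC 4 -> ACC=14 [depth=1]
Event 13 (EXEC): [IRQ0] PC=1: IRET -> resume MAIN at PC=1 (depth now 0) [depth=0]
Event 14 (EXEC): [MAIN] PC=1: DEC 4 -> ACC=10 [depth=0]
Event 15 (EXEC): [MAIN] PC=2: DEC 2 -> ACC=8 [depth=0]
Event 16 (EXEC): [MAIN] PC=3: INC 1 -> ACC=9 [depth=0]
Event 17 (EXEC): [MAIN] PC=4: INC 3 -> ACC=12 [depth=0]
Event 18 (EXEC): [MAIN] PC=5: HALT [depth=0]
Max depth observed: 2

Answer: 2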